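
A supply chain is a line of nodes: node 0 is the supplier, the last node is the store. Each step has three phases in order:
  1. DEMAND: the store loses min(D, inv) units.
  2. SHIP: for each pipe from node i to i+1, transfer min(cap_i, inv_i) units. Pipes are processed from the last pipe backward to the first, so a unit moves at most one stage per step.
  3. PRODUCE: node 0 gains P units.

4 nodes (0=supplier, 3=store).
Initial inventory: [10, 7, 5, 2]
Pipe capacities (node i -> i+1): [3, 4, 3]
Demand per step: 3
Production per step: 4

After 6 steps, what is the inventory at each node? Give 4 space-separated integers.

Step 1: demand=3,sold=2 ship[2->3]=3 ship[1->2]=4 ship[0->1]=3 prod=4 -> inv=[11 6 6 3]
Step 2: demand=3,sold=3 ship[2->3]=3 ship[1->2]=4 ship[0->1]=3 prod=4 -> inv=[12 5 7 3]
Step 3: demand=3,sold=3 ship[2->3]=3 ship[1->2]=4 ship[0->1]=3 prod=4 -> inv=[13 4 8 3]
Step 4: demand=3,sold=3 ship[2->3]=3 ship[1->2]=4 ship[0->1]=3 prod=4 -> inv=[14 3 9 3]
Step 5: demand=3,sold=3 ship[2->3]=3 ship[1->2]=3 ship[0->1]=3 prod=4 -> inv=[15 3 9 3]
Step 6: demand=3,sold=3 ship[2->3]=3 ship[1->2]=3 ship[0->1]=3 prod=4 -> inv=[16 3 9 3]

16 3 9 3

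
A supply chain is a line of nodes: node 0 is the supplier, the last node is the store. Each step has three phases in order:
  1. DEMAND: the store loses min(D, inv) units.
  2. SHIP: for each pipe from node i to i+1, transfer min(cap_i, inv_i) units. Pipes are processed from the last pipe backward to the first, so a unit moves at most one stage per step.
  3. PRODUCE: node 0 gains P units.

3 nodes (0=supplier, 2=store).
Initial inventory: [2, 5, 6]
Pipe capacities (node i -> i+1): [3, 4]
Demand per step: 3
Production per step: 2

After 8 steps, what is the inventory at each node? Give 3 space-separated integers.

Step 1: demand=3,sold=3 ship[1->2]=4 ship[0->1]=2 prod=2 -> inv=[2 3 7]
Step 2: demand=3,sold=3 ship[1->2]=3 ship[0->1]=2 prod=2 -> inv=[2 2 7]
Step 3: demand=3,sold=3 ship[1->2]=2 ship[0->1]=2 prod=2 -> inv=[2 2 6]
Step 4: demand=3,sold=3 ship[1->2]=2 ship[0->1]=2 prod=2 -> inv=[2 2 5]
Step 5: demand=3,sold=3 ship[1->2]=2 ship[0->1]=2 prod=2 -> inv=[2 2 4]
Step 6: demand=3,sold=3 ship[1->2]=2 ship[0->1]=2 prod=2 -> inv=[2 2 3]
Step 7: demand=3,sold=3 ship[1->2]=2 ship[0->1]=2 prod=2 -> inv=[2 2 2]
Step 8: demand=3,sold=2 ship[1->2]=2 ship[0->1]=2 prod=2 -> inv=[2 2 2]

2 2 2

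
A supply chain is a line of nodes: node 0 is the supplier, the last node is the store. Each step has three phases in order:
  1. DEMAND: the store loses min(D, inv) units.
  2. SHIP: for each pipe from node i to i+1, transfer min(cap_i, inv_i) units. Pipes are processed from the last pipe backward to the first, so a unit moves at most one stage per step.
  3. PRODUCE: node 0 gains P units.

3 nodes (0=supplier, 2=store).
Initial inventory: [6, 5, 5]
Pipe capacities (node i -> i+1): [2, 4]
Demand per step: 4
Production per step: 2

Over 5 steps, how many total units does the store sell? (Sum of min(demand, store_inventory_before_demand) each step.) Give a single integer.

Step 1: sold=4 (running total=4) -> [6 3 5]
Step 2: sold=4 (running total=8) -> [6 2 4]
Step 3: sold=4 (running total=12) -> [6 2 2]
Step 4: sold=2 (running total=14) -> [6 2 2]
Step 5: sold=2 (running total=16) -> [6 2 2]

Answer: 16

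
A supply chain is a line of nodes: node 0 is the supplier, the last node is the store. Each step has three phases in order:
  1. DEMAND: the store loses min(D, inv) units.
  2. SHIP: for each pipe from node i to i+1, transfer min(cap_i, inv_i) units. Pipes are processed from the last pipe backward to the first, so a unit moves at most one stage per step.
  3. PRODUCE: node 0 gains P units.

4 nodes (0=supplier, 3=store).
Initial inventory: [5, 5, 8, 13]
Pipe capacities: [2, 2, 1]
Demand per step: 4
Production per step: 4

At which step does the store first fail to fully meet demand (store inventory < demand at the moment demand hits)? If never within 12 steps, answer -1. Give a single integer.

Step 1: demand=4,sold=4 ship[2->3]=1 ship[1->2]=2 ship[0->1]=2 prod=4 -> [7 5 9 10]
Step 2: demand=4,sold=4 ship[2->3]=1 ship[1->2]=2 ship[0->1]=2 prod=4 -> [9 5 10 7]
Step 3: demand=4,sold=4 ship[2->3]=1 ship[1->2]=2 ship[0->1]=2 prod=4 -> [11 5 11 4]
Step 4: demand=4,sold=4 ship[2->3]=1 ship[1->2]=2 ship[0->1]=2 prod=4 -> [13 5 12 1]
Step 5: demand=4,sold=1 ship[2->3]=1 ship[1->2]=2 ship[0->1]=2 prod=4 -> [15 5 13 1]
Step 6: demand=4,sold=1 ship[2->3]=1 ship[1->2]=2 ship[0->1]=2 prod=4 -> [17 5 14 1]
Step 7: demand=4,sold=1 ship[2->3]=1 ship[1->2]=2 ship[0->1]=2 prod=4 -> [19 5 15 1]
Step 8: demand=4,sold=1 ship[2->3]=1 ship[1->2]=2 ship[0->1]=2 prod=4 -> [21 5 16 1]
Step 9: demand=4,sold=1 ship[2->3]=1 ship[1->2]=2 ship[0->1]=2 prod=4 -> [23 5 17 1]
Step 10: demand=4,sold=1 ship[2->3]=1 ship[1->2]=2 ship[0->1]=2 prod=4 -> [25 5 18 1]
Step 11: demand=4,sold=1 ship[2->3]=1 ship[1->2]=2 ship[0->1]=2 prod=4 -> [27 5 19 1]
Step 12: demand=4,sold=1 ship[2->3]=1 ship[1->2]=2 ship[0->1]=2 prod=4 -> [29 5 20 1]
First stockout at step 5

5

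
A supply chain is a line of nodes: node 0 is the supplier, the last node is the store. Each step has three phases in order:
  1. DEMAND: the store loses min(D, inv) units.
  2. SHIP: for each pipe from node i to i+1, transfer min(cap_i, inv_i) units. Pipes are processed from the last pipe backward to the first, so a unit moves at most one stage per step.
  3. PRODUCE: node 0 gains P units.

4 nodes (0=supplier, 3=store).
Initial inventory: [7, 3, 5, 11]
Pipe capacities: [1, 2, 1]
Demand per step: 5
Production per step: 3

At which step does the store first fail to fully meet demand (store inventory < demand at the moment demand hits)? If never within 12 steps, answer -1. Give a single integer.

Step 1: demand=5,sold=5 ship[2->3]=1 ship[1->2]=2 ship[0->1]=1 prod=3 -> [9 2 6 7]
Step 2: demand=5,sold=5 ship[2->3]=1 ship[1->2]=2 ship[0->1]=1 prod=3 -> [11 1 7 3]
Step 3: demand=5,sold=3 ship[2->3]=1 ship[1->2]=1 ship[0->1]=1 prod=3 -> [13 1 7 1]
Step 4: demand=5,sold=1 ship[2->3]=1 ship[1->2]=1 ship[0->1]=1 prod=3 -> [15 1 7 1]
Step 5: demand=5,sold=1 ship[2->3]=1 ship[1->2]=1 ship[0->1]=1 prod=3 -> [17 1 7 1]
Step 6: demand=5,sold=1 ship[2->3]=1 ship[1->2]=1 ship[0->1]=1 prod=3 -> [19 1 7 1]
Step 7: demand=5,sold=1 ship[2->3]=1 ship[1->2]=1 ship[0->1]=1 prod=3 -> [21 1 7 1]
Step 8: demand=5,sold=1 ship[2->3]=1 ship[1->2]=1 ship[0->1]=1 prod=3 -> [23 1 7 1]
Step 9: demand=5,sold=1 ship[2->3]=1 ship[1->2]=1 ship[0->1]=1 prod=3 -> [25 1 7 1]
Step 10: demand=5,sold=1 ship[2->3]=1 ship[1->2]=1 ship[0->1]=1 prod=3 -> [27 1 7 1]
Step 11: demand=5,sold=1 ship[2->3]=1 ship[1->2]=1 ship[0->1]=1 prod=3 -> [29 1 7 1]
Step 12: demand=5,sold=1 ship[2->3]=1 ship[1->2]=1 ship[0->1]=1 prod=3 -> [31 1 7 1]
First stockout at step 3

3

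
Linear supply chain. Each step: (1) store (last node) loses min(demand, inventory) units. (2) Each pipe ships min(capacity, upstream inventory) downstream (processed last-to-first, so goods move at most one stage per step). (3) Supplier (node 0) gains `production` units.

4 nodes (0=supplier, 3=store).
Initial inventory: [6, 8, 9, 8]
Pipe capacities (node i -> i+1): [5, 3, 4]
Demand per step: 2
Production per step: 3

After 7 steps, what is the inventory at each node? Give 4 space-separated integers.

Step 1: demand=2,sold=2 ship[2->3]=4 ship[1->2]=3 ship[0->1]=5 prod=3 -> inv=[4 10 8 10]
Step 2: demand=2,sold=2 ship[2->3]=4 ship[1->2]=3 ship[0->1]=4 prod=3 -> inv=[3 11 7 12]
Step 3: demand=2,sold=2 ship[2->3]=4 ship[1->2]=3 ship[0->1]=3 prod=3 -> inv=[3 11 6 14]
Step 4: demand=2,sold=2 ship[2->3]=4 ship[1->2]=3 ship[0->1]=3 prod=3 -> inv=[3 11 5 16]
Step 5: demand=2,sold=2 ship[2->3]=4 ship[1->2]=3 ship[0->1]=3 prod=3 -> inv=[3 11 4 18]
Step 6: demand=2,sold=2 ship[2->3]=4 ship[1->2]=3 ship[0->1]=3 prod=3 -> inv=[3 11 3 20]
Step 7: demand=2,sold=2 ship[2->3]=3 ship[1->2]=3 ship[0->1]=3 prod=3 -> inv=[3 11 3 21]

3 11 3 21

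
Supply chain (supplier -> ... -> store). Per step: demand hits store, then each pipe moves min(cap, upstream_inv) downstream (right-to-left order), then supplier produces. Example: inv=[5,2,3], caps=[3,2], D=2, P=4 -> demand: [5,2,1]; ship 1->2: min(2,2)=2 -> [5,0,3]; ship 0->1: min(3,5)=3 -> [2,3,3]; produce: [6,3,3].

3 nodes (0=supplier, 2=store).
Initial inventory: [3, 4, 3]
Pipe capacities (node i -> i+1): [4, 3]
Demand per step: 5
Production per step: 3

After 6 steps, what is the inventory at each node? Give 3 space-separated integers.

Step 1: demand=5,sold=3 ship[1->2]=3 ship[0->1]=3 prod=3 -> inv=[3 4 3]
Step 2: demand=5,sold=3 ship[1->2]=3 ship[0->1]=3 prod=3 -> inv=[3 4 3]
Step 3: demand=5,sold=3 ship[1->2]=3 ship[0->1]=3 prod=3 -> inv=[3 4 3]
Step 4: demand=5,sold=3 ship[1->2]=3 ship[0->1]=3 prod=3 -> inv=[3 4 3]
Step 5: demand=5,sold=3 ship[1->2]=3 ship[0->1]=3 prod=3 -> inv=[3 4 3]
Step 6: demand=5,sold=3 ship[1->2]=3 ship[0->1]=3 prod=3 -> inv=[3 4 3]

3 4 3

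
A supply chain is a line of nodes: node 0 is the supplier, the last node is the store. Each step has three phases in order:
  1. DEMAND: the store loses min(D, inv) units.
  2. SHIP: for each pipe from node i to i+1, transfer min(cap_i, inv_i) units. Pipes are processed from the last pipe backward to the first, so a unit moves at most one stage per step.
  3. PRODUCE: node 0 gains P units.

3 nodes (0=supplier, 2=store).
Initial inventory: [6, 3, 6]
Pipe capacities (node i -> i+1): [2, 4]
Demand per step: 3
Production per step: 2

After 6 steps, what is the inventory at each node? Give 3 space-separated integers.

Step 1: demand=3,sold=3 ship[1->2]=3 ship[0->1]=2 prod=2 -> inv=[6 2 6]
Step 2: demand=3,sold=3 ship[1->2]=2 ship[0->1]=2 prod=2 -> inv=[6 2 5]
Step 3: demand=3,sold=3 ship[1->2]=2 ship[0->1]=2 prod=2 -> inv=[6 2 4]
Step 4: demand=3,sold=3 ship[1->2]=2 ship[0->1]=2 prod=2 -> inv=[6 2 3]
Step 5: demand=3,sold=3 ship[1->2]=2 ship[0->1]=2 prod=2 -> inv=[6 2 2]
Step 6: demand=3,sold=2 ship[1->2]=2 ship[0->1]=2 prod=2 -> inv=[6 2 2]

6 2 2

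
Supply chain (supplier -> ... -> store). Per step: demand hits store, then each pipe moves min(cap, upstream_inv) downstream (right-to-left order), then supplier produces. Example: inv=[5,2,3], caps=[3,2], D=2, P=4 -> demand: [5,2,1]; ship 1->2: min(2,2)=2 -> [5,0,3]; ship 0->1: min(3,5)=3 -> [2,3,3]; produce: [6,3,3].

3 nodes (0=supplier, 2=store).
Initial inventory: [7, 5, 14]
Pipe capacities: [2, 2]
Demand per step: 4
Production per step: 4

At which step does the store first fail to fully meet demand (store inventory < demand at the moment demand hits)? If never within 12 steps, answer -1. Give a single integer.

Step 1: demand=4,sold=4 ship[1->2]=2 ship[0->1]=2 prod=4 -> [9 5 12]
Step 2: demand=4,sold=4 ship[1->2]=2 ship[0->1]=2 prod=4 -> [11 5 10]
Step 3: demand=4,sold=4 ship[1->2]=2 ship[0->1]=2 prod=4 -> [13 5 8]
Step 4: demand=4,sold=4 ship[1->2]=2 ship[0->1]=2 prod=4 -> [15 5 6]
Step 5: demand=4,sold=4 ship[1->2]=2 ship[0->1]=2 prod=4 -> [17 5 4]
Step 6: demand=4,sold=4 ship[1->2]=2 ship[0->1]=2 prod=4 -> [19 5 2]
Step 7: demand=4,sold=2 ship[1->2]=2 ship[0->1]=2 prod=4 -> [21 5 2]
Step 8: demand=4,sold=2 ship[1->2]=2 ship[0->1]=2 prod=4 -> [23 5 2]
Step 9: demand=4,sold=2 ship[1->2]=2 ship[0->1]=2 prod=4 -> [25 5 2]
Step 10: demand=4,sold=2 ship[1->2]=2 ship[0->1]=2 prod=4 -> [27 5 2]
Step 11: demand=4,sold=2 ship[1->2]=2 ship[0->1]=2 prod=4 -> [29 5 2]
Step 12: demand=4,sold=2 ship[1->2]=2 ship[0->1]=2 prod=4 -> [31 5 2]
First stockout at step 7

7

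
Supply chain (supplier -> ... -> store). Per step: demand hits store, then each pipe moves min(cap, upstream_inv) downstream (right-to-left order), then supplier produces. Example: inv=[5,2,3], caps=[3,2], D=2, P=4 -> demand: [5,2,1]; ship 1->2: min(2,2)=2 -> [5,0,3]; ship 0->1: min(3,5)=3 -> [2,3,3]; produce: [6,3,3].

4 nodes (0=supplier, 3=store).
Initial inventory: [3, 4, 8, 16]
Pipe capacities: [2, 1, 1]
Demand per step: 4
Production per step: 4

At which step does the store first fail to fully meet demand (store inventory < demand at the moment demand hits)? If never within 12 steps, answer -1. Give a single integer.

Step 1: demand=4,sold=4 ship[2->3]=1 ship[1->2]=1 ship[0->1]=2 prod=4 -> [5 5 8 13]
Step 2: demand=4,sold=4 ship[2->3]=1 ship[1->2]=1 ship[0->1]=2 prod=4 -> [7 6 8 10]
Step 3: demand=4,sold=4 ship[2->3]=1 ship[1->2]=1 ship[0->1]=2 prod=4 -> [9 7 8 7]
Step 4: demand=4,sold=4 ship[2->3]=1 ship[1->2]=1 ship[0->1]=2 prod=4 -> [11 8 8 4]
Step 5: demand=4,sold=4 ship[2->3]=1 ship[1->2]=1 ship[0->1]=2 prod=4 -> [13 9 8 1]
Step 6: demand=4,sold=1 ship[2->3]=1 ship[1->2]=1 ship[0->1]=2 prod=4 -> [15 10 8 1]
Step 7: demand=4,sold=1 ship[2->3]=1 ship[1->2]=1 ship[0->1]=2 prod=4 -> [17 11 8 1]
Step 8: demand=4,sold=1 ship[2->3]=1 ship[1->2]=1 ship[0->1]=2 prod=4 -> [19 12 8 1]
Step 9: demand=4,sold=1 ship[2->3]=1 ship[1->2]=1 ship[0->1]=2 prod=4 -> [21 13 8 1]
Step 10: demand=4,sold=1 ship[2->3]=1 ship[1->2]=1 ship[0->1]=2 prod=4 -> [23 14 8 1]
Step 11: demand=4,sold=1 ship[2->3]=1 ship[1->2]=1 ship[0->1]=2 prod=4 -> [25 15 8 1]
Step 12: demand=4,sold=1 ship[2->3]=1 ship[1->2]=1 ship[0->1]=2 prod=4 -> [27 16 8 1]
First stockout at step 6

6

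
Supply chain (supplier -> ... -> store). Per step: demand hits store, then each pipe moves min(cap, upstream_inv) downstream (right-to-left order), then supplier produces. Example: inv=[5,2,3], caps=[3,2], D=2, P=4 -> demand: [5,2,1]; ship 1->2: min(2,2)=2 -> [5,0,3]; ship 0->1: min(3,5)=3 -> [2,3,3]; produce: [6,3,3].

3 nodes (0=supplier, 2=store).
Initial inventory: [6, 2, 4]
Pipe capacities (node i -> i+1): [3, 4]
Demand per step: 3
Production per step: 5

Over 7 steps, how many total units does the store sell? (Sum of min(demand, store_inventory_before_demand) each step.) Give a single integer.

Step 1: sold=3 (running total=3) -> [8 3 3]
Step 2: sold=3 (running total=6) -> [10 3 3]
Step 3: sold=3 (running total=9) -> [12 3 3]
Step 4: sold=3 (running total=12) -> [14 3 3]
Step 5: sold=3 (running total=15) -> [16 3 3]
Step 6: sold=3 (running total=18) -> [18 3 3]
Step 7: sold=3 (running total=21) -> [20 3 3]

Answer: 21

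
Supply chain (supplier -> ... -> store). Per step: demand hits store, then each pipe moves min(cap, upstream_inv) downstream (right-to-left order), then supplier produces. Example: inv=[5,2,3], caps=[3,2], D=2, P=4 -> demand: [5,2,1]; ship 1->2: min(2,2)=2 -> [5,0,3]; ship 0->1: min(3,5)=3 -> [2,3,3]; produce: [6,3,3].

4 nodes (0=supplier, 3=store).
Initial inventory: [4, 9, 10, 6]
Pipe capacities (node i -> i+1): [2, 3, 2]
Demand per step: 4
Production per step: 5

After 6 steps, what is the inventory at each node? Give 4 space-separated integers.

Step 1: demand=4,sold=4 ship[2->3]=2 ship[1->2]=3 ship[0->1]=2 prod=5 -> inv=[7 8 11 4]
Step 2: demand=4,sold=4 ship[2->3]=2 ship[1->2]=3 ship[0->1]=2 prod=5 -> inv=[10 7 12 2]
Step 3: demand=4,sold=2 ship[2->3]=2 ship[1->2]=3 ship[0->1]=2 prod=5 -> inv=[13 6 13 2]
Step 4: demand=4,sold=2 ship[2->3]=2 ship[1->2]=3 ship[0->1]=2 prod=5 -> inv=[16 5 14 2]
Step 5: demand=4,sold=2 ship[2->3]=2 ship[1->2]=3 ship[0->1]=2 prod=5 -> inv=[19 4 15 2]
Step 6: demand=4,sold=2 ship[2->3]=2 ship[1->2]=3 ship[0->1]=2 prod=5 -> inv=[22 3 16 2]

22 3 16 2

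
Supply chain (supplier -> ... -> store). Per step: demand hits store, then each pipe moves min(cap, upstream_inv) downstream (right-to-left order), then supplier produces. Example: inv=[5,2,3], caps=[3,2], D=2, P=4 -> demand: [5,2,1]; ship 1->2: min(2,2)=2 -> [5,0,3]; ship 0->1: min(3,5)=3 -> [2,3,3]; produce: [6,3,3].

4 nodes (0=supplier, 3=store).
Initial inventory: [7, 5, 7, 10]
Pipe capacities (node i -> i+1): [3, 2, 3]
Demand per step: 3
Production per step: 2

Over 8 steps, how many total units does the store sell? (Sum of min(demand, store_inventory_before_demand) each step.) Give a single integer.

Answer: 24

Derivation:
Step 1: sold=3 (running total=3) -> [6 6 6 10]
Step 2: sold=3 (running total=6) -> [5 7 5 10]
Step 3: sold=3 (running total=9) -> [4 8 4 10]
Step 4: sold=3 (running total=12) -> [3 9 3 10]
Step 5: sold=3 (running total=15) -> [2 10 2 10]
Step 6: sold=3 (running total=18) -> [2 10 2 9]
Step 7: sold=3 (running total=21) -> [2 10 2 8]
Step 8: sold=3 (running total=24) -> [2 10 2 7]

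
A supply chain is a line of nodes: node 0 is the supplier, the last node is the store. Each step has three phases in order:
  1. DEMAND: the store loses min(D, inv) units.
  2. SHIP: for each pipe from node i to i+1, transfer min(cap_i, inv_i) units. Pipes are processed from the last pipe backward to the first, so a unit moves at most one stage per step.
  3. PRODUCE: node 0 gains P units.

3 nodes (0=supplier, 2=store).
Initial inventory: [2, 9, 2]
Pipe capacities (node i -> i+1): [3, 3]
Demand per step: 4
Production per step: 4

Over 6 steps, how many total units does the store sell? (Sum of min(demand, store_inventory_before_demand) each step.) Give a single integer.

Answer: 17

Derivation:
Step 1: sold=2 (running total=2) -> [4 8 3]
Step 2: sold=3 (running total=5) -> [5 8 3]
Step 3: sold=3 (running total=8) -> [6 8 3]
Step 4: sold=3 (running total=11) -> [7 8 3]
Step 5: sold=3 (running total=14) -> [8 8 3]
Step 6: sold=3 (running total=17) -> [9 8 3]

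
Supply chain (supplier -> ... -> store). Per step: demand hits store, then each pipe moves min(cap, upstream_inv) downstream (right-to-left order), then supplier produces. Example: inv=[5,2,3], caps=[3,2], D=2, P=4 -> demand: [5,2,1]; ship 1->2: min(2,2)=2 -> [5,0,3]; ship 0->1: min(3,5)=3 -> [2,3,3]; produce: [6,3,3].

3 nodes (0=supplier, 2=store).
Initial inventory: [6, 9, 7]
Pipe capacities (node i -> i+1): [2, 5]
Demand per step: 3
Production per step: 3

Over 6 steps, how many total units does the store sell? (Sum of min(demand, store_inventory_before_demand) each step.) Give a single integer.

Answer: 18

Derivation:
Step 1: sold=3 (running total=3) -> [7 6 9]
Step 2: sold=3 (running total=6) -> [8 3 11]
Step 3: sold=3 (running total=9) -> [9 2 11]
Step 4: sold=3 (running total=12) -> [10 2 10]
Step 5: sold=3 (running total=15) -> [11 2 9]
Step 6: sold=3 (running total=18) -> [12 2 8]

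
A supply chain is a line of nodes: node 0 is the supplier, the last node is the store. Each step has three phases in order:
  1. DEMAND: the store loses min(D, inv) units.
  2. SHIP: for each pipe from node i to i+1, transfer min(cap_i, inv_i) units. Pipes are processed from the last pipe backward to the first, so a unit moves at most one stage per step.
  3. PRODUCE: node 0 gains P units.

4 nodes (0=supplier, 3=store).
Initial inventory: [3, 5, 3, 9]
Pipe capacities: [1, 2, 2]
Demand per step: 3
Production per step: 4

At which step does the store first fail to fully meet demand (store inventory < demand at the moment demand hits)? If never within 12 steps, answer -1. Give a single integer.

Step 1: demand=3,sold=3 ship[2->3]=2 ship[1->2]=2 ship[0->1]=1 prod=4 -> [6 4 3 8]
Step 2: demand=3,sold=3 ship[2->3]=2 ship[1->2]=2 ship[0->1]=1 prod=4 -> [9 3 3 7]
Step 3: demand=3,sold=3 ship[2->3]=2 ship[1->2]=2 ship[0->1]=1 prod=4 -> [12 2 3 6]
Step 4: demand=3,sold=3 ship[2->3]=2 ship[1->2]=2 ship[0->1]=1 prod=4 -> [15 1 3 5]
Step 5: demand=3,sold=3 ship[2->3]=2 ship[1->2]=1 ship[0->1]=1 prod=4 -> [18 1 2 4]
Step 6: demand=3,sold=3 ship[2->3]=2 ship[1->2]=1 ship[0->1]=1 prod=4 -> [21 1 1 3]
Step 7: demand=3,sold=3 ship[2->3]=1 ship[1->2]=1 ship[0->1]=1 prod=4 -> [24 1 1 1]
Step 8: demand=3,sold=1 ship[2->3]=1 ship[1->2]=1 ship[0->1]=1 prod=4 -> [27 1 1 1]
Step 9: demand=3,sold=1 ship[2->3]=1 ship[1->2]=1 ship[0->1]=1 prod=4 -> [30 1 1 1]
Step 10: demand=3,sold=1 ship[2->3]=1 ship[1->2]=1 ship[0->1]=1 prod=4 -> [33 1 1 1]
Step 11: demand=3,sold=1 ship[2->3]=1 ship[1->2]=1 ship[0->1]=1 prod=4 -> [36 1 1 1]
Step 12: demand=3,sold=1 ship[2->3]=1 ship[1->2]=1 ship[0->1]=1 prod=4 -> [39 1 1 1]
First stockout at step 8

8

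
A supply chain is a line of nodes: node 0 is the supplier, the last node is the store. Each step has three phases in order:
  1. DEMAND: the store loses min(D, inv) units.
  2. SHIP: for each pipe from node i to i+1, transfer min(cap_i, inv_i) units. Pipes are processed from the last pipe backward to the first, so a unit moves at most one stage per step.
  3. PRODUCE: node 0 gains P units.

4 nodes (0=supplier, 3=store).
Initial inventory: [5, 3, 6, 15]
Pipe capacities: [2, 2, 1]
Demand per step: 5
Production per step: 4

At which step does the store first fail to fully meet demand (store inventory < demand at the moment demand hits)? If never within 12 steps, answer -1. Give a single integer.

Step 1: demand=5,sold=5 ship[2->3]=1 ship[1->2]=2 ship[0->1]=2 prod=4 -> [7 3 7 11]
Step 2: demand=5,sold=5 ship[2->3]=1 ship[1->2]=2 ship[0->1]=2 prod=4 -> [9 3 8 7]
Step 3: demand=5,sold=5 ship[2->3]=1 ship[1->2]=2 ship[0->1]=2 prod=4 -> [11 3 9 3]
Step 4: demand=5,sold=3 ship[2->3]=1 ship[1->2]=2 ship[0->1]=2 prod=4 -> [13 3 10 1]
Step 5: demand=5,sold=1 ship[2->3]=1 ship[1->2]=2 ship[0->1]=2 prod=4 -> [15 3 11 1]
Step 6: demand=5,sold=1 ship[2->3]=1 ship[1->2]=2 ship[0->1]=2 prod=4 -> [17 3 12 1]
Step 7: demand=5,sold=1 ship[2->3]=1 ship[1->2]=2 ship[0->1]=2 prod=4 -> [19 3 13 1]
Step 8: demand=5,sold=1 ship[2->3]=1 ship[1->2]=2 ship[0->1]=2 prod=4 -> [21 3 14 1]
Step 9: demand=5,sold=1 ship[2->3]=1 ship[1->2]=2 ship[0->1]=2 prod=4 -> [23 3 15 1]
Step 10: demand=5,sold=1 ship[2->3]=1 ship[1->2]=2 ship[0->1]=2 prod=4 -> [25 3 16 1]
Step 11: demand=5,sold=1 ship[2->3]=1 ship[1->2]=2 ship[0->1]=2 prod=4 -> [27 3 17 1]
Step 12: demand=5,sold=1 ship[2->3]=1 ship[1->2]=2 ship[0->1]=2 prod=4 -> [29 3 18 1]
First stockout at step 4

4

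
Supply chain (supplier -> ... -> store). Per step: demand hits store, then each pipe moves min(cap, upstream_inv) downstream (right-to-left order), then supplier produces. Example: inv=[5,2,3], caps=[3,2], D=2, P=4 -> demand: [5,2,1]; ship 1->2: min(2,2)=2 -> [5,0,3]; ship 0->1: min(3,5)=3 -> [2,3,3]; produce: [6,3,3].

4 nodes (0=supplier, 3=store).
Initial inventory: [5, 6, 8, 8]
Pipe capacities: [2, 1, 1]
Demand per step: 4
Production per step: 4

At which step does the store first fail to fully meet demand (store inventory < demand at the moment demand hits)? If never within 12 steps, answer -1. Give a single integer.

Step 1: demand=4,sold=4 ship[2->3]=1 ship[1->2]=1 ship[0->1]=2 prod=4 -> [7 7 8 5]
Step 2: demand=4,sold=4 ship[2->3]=1 ship[1->2]=1 ship[0->1]=2 prod=4 -> [9 8 8 2]
Step 3: demand=4,sold=2 ship[2->3]=1 ship[1->2]=1 ship[0->1]=2 prod=4 -> [11 9 8 1]
Step 4: demand=4,sold=1 ship[2->3]=1 ship[1->2]=1 ship[0->1]=2 prod=4 -> [13 10 8 1]
Step 5: demand=4,sold=1 ship[2->3]=1 ship[1->2]=1 ship[0->1]=2 prod=4 -> [15 11 8 1]
Step 6: demand=4,sold=1 ship[2->3]=1 ship[1->2]=1 ship[0->1]=2 prod=4 -> [17 12 8 1]
Step 7: demand=4,sold=1 ship[2->3]=1 ship[1->2]=1 ship[0->1]=2 prod=4 -> [19 13 8 1]
Step 8: demand=4,sold=1 ship[2->3]=1 ship[1->2]=1 ship[0->1]=2 prod=4 -> [21 14 8 1]
Step 9: demand=4,sold=1 ship[2->3]=1 ship[1->2]=1 ship[0->1]=2 prod=4 -> [23 15 8 1]
Step 10: demand=4,sold=1 ship[2->3]=1 ship[1->2]=1 ship[0->1]=2 prod=4 -> [25 16 8 1]
Step 11: demand=4,sold=1 ship[2->3]=1 ship[1->2]=1 ship[0->1]=2 prod=4 -> [27 17 8 1]
Step 12: demand=4,sold=1 ship[2->3]=1 ship[1->2]=1 ship[0->1]=2 prod=4 -> [29 18 8 1]
First stockout at step 3

3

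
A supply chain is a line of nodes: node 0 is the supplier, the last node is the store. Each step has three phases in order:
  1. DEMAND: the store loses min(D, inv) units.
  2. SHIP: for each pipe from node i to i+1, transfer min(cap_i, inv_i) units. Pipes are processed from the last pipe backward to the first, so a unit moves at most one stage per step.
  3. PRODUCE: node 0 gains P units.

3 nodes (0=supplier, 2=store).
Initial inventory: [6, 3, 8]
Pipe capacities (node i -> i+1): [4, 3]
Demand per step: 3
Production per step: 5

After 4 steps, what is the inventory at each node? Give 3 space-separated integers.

Step 1: demand=3,sold=3 ship[1->2]=3 ship[0->1]=4 prod=5 -> inv=[7 4 8]
Step 2: demand=3,sold=3 ship[1->2]=3 ship[0->1]=4 prod=5 -> inv=[8 5 8]
Step 3: demand=3,sold=3 ship[1->2]=3 ship[0->1]=4 prod=5 -> inv=[9 6 8]
Step 4: demand=3,sold=3 ship[1->2]=3 ship[0->1]=4 prod=5 -> inv=[10 7 8]

10 7 8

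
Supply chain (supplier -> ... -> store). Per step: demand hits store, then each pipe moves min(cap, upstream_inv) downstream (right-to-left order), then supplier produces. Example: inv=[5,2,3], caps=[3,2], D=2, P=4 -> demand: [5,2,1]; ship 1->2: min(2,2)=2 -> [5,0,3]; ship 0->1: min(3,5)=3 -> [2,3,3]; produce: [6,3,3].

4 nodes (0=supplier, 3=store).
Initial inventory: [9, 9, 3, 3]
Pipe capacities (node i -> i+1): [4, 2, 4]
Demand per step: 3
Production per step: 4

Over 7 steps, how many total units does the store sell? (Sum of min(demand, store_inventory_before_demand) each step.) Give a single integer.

Answer: 16

Derivation:
Step 1: sold=3 (running total=3) -> [9 11 2 3]
Step 2: sold=3 (running total=6) -> [9 13 2 2]
Step 3: sold=2 (running total=8) -> [9 15 2 2]
Step 4: sold=2 (running total=10) -> [9 17 2 2]
Step 5: sold=2 (running total=12) -> [9 19 2 2]
Step 6: sold=2 (running total=14) -> [9 21 2 2]
Step 7: sold=2 (running total=16) -> [9 23 2 2]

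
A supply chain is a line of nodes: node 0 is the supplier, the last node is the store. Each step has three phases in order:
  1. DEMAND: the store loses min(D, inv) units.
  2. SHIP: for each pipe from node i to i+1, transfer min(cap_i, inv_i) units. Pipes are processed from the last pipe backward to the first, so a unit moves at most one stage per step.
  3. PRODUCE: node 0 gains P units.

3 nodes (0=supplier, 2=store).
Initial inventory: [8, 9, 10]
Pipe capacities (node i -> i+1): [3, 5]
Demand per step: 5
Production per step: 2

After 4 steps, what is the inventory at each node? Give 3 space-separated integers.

Step 1: demand=5,sold=5 ship[1->2]=5 ship[0->1]=3 prod=2 -> inv=[7 7 10]
Step 2: demand=5,sold=5 ship[1->2]=5 ship[0->1]=3 prod=2 -> inv=[6 5 10]
Step 3: demand=5,sold=5 ship[1->2]=5 ship[0->1]=3 prod=2 -> inv=[5 3 10]
Step 4: demand=5,sold=5 ship[1->2]=3 ship[0->1]=3 prod=2 -> inv=[4 3 8]

4 3 8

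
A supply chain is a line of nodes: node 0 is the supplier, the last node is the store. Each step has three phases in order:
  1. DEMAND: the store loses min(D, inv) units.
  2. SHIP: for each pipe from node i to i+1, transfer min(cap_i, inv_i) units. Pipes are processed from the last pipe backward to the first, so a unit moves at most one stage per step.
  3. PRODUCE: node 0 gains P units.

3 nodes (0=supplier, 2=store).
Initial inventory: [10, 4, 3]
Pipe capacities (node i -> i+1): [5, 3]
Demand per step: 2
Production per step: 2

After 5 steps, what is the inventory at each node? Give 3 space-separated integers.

Step 1: demand=2,sold=2 ship[1->2]=3 ship[0->1]=5 prod=2 -> inv=[7 6 4]
Step 2: demand=2,sold=2 ship[1->2]=3 ship[0->1]=5 prod=2 -> inv=[4 8 5]
Step 3: demand=2,sold=2 ship[1->2]=3 ship[0->1]=4 prod=2 -> inv=[2 9 6]
Step 4: demand=2,sold=2 ship[1->2]=3 ship[0->1]=2 prod=2 -> inv=[2 8 7]
Step 5: demand=2,sold=2 ship[1->2]=3 ship[0->1]=2 prod=2 -> inv=[2 7 8]

2 7 8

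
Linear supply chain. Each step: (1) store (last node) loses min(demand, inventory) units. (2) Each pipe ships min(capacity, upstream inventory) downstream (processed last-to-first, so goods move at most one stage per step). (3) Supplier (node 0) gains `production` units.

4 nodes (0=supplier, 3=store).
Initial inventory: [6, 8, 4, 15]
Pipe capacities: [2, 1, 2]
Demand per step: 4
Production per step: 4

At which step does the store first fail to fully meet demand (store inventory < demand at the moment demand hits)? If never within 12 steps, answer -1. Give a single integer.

Step 1: demand=4,sold=4 ship[2->3]=2 ship[1->2]=1 ship[0->1]=2 prod=4 -> [8 9 3 13]
Step 2: demand=4,sold=4 ship[2->3]=2 ship[1->2]=1 ship[0->1]=2 prod=4 -> [10 10 2 11]
Step 3: demand=4,sold=4 ship[2->3]=2 ship[1->2]=1 ship[0->1]=2 prod=4 -> [12 11 1 9]
Step 4: demand=4,sold=4 ship[2->3]=1 ship[1->2]=1 ship[0->1]=2 prod=4 -> [14 12 1 6]
Step 5: demand=4,sold=4 ship[2->3]=1 ship[1->2]=1 ship[0->1]=2 prod=4 -> [16 13 1 3]
Step 6: demand=4,sold=3 ship[2->3]=1 ship[1->2]=1 ship[0->1]=2 prod=4 -> [18 14 1 1]
Step 7: demand=4,sold=1 ship[2->3]=1 ship[1->2]=1 ship[0->1]=2 prod=4 -> [20 15 1 1]
Step 8: demand=4,sold=1 ship[2->3]=1 ship[1->2]=1 ship[0->1]=2 prod=4 -> [22 16 1 1]
Step 9: demand=4,sold=1 ship[2->3]=1 ship[1->2]=1 ship[0->1]=2 prod=4 -> [24 17 1 1]
Step 10: demand=4,sold=1 ship[2->3]=1 ship[1->2]=1 ship[0->1]=2 prod=4 -> [26 18 1 1]
Step 11: demand=4,sold=1 ship[2->3]=1 ship[1->2]=1 ship[0->1]=2 prod=4 -> [28 19 1 1]
Step 12: demand=4,sold=1 ship[2->3]=1 ship[1->2]=1 ship[0->1]=2 prod=4 -> [30 20 1 1]
First stockout at step 6

6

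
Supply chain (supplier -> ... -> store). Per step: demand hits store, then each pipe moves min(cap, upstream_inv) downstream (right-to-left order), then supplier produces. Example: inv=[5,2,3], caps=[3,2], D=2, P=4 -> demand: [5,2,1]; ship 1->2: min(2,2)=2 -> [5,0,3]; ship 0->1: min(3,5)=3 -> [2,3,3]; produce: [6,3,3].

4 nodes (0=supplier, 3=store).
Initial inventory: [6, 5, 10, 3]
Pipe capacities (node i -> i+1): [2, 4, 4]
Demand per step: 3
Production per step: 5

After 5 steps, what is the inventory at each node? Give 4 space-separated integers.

Step 1: demand=3,sold=3 ship[2->3]=4 ship[1->2]=4 ship[0->1]=2 prod=5 -> inv=[9 3 10 4]
Step 2: demand=3,sold=3 ship[2->3]=4 ship[1->2]=3 ship[0->1]=2 prod=5 -> inv=[12 2 9 5]
Step 3: demand=3,sold=3 ship[2->3]=4 ship[1->2]=2 ship[0->1]=2 prod=5 -> inv=[15 2 7 6]
Step 4: demand=3,sold=3 ship[2->3]=4 ship[1->2]=2 ship[0->1]=2 prod=5 -> inv=[18 2 5 7]
Step 5: demand=3,sold=3 ship[2->3]=4 ship[1->2]=2 ship[0->1]=2 prod=5 -> inv=[21 2 3 8]

21 2 3 8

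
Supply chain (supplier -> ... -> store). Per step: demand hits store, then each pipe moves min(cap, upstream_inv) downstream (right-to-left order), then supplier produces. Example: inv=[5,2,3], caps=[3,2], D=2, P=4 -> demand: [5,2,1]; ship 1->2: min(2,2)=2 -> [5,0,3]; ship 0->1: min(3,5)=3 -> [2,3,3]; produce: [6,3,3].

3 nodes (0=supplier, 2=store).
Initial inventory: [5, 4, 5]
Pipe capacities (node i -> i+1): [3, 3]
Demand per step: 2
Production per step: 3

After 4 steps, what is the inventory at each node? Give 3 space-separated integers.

Step 1: demand=2,sold=2 ship[1->2]=3 ship[0->1]=3 prod=3 -> inv=[5 4 6]
Step 2: demand=2,sold=2 ship[1->2]=3 ship[0->1]=3 prod=3 -> inv=[5 4 7]
Step 3: demand=2,sold=2 ship[1->2]=3 ship[0->1]=3 prod=3 -> inv=[5 4 8]
Step 4: demand=2,sold=2 ship[1->2]=3 ship[0->1]=3 prod=3 -> inv=[5 4 9]

5 4 9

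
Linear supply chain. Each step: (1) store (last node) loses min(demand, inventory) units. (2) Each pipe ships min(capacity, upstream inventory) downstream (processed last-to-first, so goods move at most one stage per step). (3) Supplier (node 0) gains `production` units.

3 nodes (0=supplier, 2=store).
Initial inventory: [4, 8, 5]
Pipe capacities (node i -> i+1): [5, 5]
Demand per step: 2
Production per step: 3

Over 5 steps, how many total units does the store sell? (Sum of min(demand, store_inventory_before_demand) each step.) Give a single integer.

Answer: 10

Derivation:
Step 1: sold=2 (running total=2) -> [3 7 8]
Step 2: sold=2 (running total=4) -> [3 5 11]
Step 3: sold=2 (running total=6) -> [3 3 14]
Step 4: sold=2 (running total=8) -> [3 3 15]
Step 5: sold=2 (running total=10) -> [3 3 16]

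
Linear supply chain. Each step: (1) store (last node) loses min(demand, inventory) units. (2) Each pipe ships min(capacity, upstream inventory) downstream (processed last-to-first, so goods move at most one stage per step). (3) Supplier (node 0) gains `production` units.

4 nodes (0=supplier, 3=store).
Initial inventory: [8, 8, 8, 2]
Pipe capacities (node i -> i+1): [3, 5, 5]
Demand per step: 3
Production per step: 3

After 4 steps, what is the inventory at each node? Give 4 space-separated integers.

Step 1: demand=3,sold=2 ship[2->3]=5 ship[1->2]=5 ship[0->1]=3 prod=3 -> inv=[8 6 8 5]
Step 2: demand=3,sold=3 ship[2->3]=5 ship[1->2]=5 ship[0->1]=3 prod=3 -> inv=[8 4 8 7]
Step 3: demand=3,sold=3 ship[2->3]=5 ship[1->2]=4 ship[0->1]=3 prod=3 -> inv=[8 3 7 9]
Step 4: demand=3,sold=3 ship[2->3]=5 ship[1->2]=3 ship[0->1]=3 prod=3 -> inv=[8 3 5 11]

8 3 5 11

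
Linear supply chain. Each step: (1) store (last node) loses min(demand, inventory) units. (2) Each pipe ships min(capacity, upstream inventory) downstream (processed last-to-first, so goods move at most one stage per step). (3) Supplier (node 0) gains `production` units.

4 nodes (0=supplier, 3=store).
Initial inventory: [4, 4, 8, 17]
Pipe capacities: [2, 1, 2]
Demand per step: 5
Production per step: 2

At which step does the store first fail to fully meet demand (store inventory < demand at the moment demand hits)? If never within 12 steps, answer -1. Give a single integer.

Step 1: demand=5,sold=5 ship[2->3]=2 ship[1->2]=1 ship[0->1]=2 prod=2 -> [4 5 7 14]
Step 2: demand=5,sold=5 ship[2->3]=2 ship[1->2]=1 ship[0->1]=2 prod=2 -> [4 6 6 11]
Step 3: demand=5,sold=5 ship[2->3]=2 ship[1->2]=1 ship[0->1]=2 prod=2 -> [4 7 5 8]
Step 4: demand=5,sold=5 ship[2->3]=2 ship[1->2]=1 ship[0->1]=2 prod=2 -> [4 8 4 5]
Step 5: demand=5,sold=5 ship[2->3]=2 ship[1->2]=1 ship[0->1]=2 prod=2 -> [4 9 3 2]
Step 6: demand=5,sold=2 ship[2->3]=2 ship[1->2]=1 ship[0->1]=2 prod=2 -> [4 10 2 2]
Step 7: demand=5,sold=2 ship[2->3]=2 ship[1->2]=1 ship[0->1]=2 prod=2 -> [4 11 1 2]
Step 8: demand=5,sold=2 ship[2->3]=1 ship[1->2]=1 ship[0->1]=2 prod=2 -> [4 12 1 1]
Step 9: demand=5,sold=1 ship[2->3]=1 ship[1->2]=1 ship[0->1]=2 prod=2 -> [4 13 1 1]
Step 10: demand=5,sold=1 ship[2->3]=1 ship[1->2]=1 ship[0->1]=2 prod=2 -> [4 14 1 1]
Step 11: demand=5,sold=1 ship[2->3]=1 ship[1->2]=1 ship[0->1]=2 prod=2 -> [4 15 1 1]
Step 12: demand=5,sold=1 ship[2->3]=1 ship[1->2]=1 ship[0->1]=2 prod=2 -> [4 16 1 1]
First stockout at step 6

6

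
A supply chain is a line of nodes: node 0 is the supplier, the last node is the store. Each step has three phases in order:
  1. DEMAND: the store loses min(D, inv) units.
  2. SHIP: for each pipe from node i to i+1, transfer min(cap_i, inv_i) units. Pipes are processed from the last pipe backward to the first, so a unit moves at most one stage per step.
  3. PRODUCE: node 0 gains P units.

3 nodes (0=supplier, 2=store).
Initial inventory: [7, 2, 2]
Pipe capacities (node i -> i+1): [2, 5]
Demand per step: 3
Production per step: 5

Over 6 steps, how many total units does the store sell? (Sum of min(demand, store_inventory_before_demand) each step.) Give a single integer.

Step 1: sold=2 (running total=2) -> [10 2 2]
Step 2: sold=2 (running total=4) -> [13 2 2]
Step 3: sold=2 (running total=6) -> [16 2 2]
Step 4: sold=2 (running total=8) -> [19 2 2]
Step 5: sold=2 (running total=10) -> [22 2 2]
Step 6: sold=2 (running total=12) -> [25 2 2]

Answer: 12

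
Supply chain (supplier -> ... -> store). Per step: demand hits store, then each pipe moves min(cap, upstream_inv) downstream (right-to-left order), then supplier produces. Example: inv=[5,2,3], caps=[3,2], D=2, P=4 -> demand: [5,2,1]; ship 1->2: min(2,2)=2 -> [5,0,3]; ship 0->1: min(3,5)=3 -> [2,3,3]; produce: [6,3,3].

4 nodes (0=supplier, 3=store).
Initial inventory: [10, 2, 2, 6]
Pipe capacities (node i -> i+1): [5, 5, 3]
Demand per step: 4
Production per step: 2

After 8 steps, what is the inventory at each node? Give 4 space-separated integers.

Step 1: demand=4,sold=4 ship[2->3]=2 ship[1->2]=2 ship[0->1]=5 prod=2 -> inv=[7 5 2 4]
Step 2: demand=4,sold=4 ship[2->3]=2 ship[1->2]=5 ship[0->1]=5 prod=2 -> inv=[4 5 5 2]
Step 3: demand=4,sold=2 ship[2->3]=3 ship[1->2]=5 ship[0->1]=4 prod=2 -> inv=[2 4 7 3]
Step 4: demand=4,sold=3 ship[2->3]=3 ship[1->2]=4 ship[0->1]=2 prod=2 -> inv=[2 2 8 3]
Step 5: demand=4,sold=3 ship[2->3]=3 ship[1->2]=2 ship[0->1]=2 prod=2 -> inv=[2 2 7 3]
Step 6: demand=4,sold=3 ship[2->3]=3 ship[1->2]=2 ship[0->1]=2 prod=2 -> inv=[2 2 6 3]
Step 7: demand=4,sold=3 ship[2->3]=3 ship[1->2]=2 ship[0->1]=2 prod=2 -> inv=[2 2 5 3]
Step 8: demand=4,sold=3 ship[2->3]=3 ship[1->2]=2 ship[0->1]=2 prod=2 -> inv=[2 2 4 3]

2 2 4 3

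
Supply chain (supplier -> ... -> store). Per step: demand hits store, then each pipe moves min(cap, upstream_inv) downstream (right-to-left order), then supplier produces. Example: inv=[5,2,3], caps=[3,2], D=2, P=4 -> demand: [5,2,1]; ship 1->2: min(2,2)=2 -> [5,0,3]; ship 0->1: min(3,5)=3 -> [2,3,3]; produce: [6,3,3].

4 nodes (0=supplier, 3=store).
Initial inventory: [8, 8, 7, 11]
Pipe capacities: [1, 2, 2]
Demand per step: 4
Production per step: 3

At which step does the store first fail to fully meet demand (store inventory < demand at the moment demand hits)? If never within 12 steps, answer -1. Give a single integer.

Step 1: demand=4,sold=4 ship[2->3]=2 ship[1->2]=2 ship[0->1]=1 prod=3 -> [10 7 7 9]
Step 2: demand=4,sold=4 ship[2->3]=2 ship[1->2]=2 ship[0->1]=1 prod=3 -> [12 6 7 7]
Step 3: demand=4,sold=4 ship[2->3]=2 ship[1->2]=2 ship[0->1]=1 prod=3 -> [14 5 7 5]
Step 4: demand=4,sold=4 ship[2->3]=2 ship[1->2]=2 ship[0->1]=1 prod=3 -> [16 4 7 3]
Step 5: demand=4,sold=3 ship[2->3]=2 ship[1->2]=2 ship[0->1]=1 prod=3 -> [18 3 7 2]
Step 6: demand=4,sold=2 ship[2->3]=2 ship[1->2]=2 ship[0->1]=1 prod=3 -> [20 2 7 2]
Step 7: demand=4,sold=2 ship[2->3]=2 ship[1->2]=2 ship[0->1]=1 prod=3 -> [22 1 7 2]
Step 8: demand=4,sold=2 ship[2->3]=2 ship[1->2]=1 ship[0->1]=1 prod=3 -> [24 1 6 2]
Step 9: demand=4,sold=2 ship[2->3]=2 ship[1->2]=1 ship[0->1]=1 prod=3 -> [26 1 5 2]
Step 10: demand=4,sold=2 ship[2->3]=2 ship[1->2]=1 ship[0->1]=1 prod=3 -> [28 1 4 2]
Step 11: demand=4,sold=2 ship[2->3]=2 ship[1->2]=1 ship[0->1]=1 prod=3 -> [30 1 3 2]
Step 12: demand=4,sold=2 ship[2->3]=2 ship[1->2]=1 ship[0->1]=1 prod=3 -> [32 1 2 2]
First stockout at step 5

5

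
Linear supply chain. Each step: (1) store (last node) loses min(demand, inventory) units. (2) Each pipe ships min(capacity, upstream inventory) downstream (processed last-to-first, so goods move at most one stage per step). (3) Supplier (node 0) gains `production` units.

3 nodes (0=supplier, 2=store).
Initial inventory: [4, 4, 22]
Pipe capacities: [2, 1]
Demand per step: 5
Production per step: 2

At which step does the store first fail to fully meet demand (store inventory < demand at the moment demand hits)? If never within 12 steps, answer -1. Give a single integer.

Step 1: demand=5,sold=5 ship[1->2]=1 ship[0->1]=2 prod=2 -> [4 5 18]
Step 2: demand=5,sold=5 ship[1->2]=1 ship[0->1]=2 prod=2 -> [4 6 14]
Step 3: demand=5,sold=5 ship[1->2]=1 ship[0->1]=2 prod=2 -> [4 7 10]
Step 4: demand=5,sold=5 ship[1->2]=1 ship[0->1]=2 prod=2 -> [4 8 6]
Step 5: demand=5,sold=5 ship[1->2]=1 ship[0->1]=2 prod=2 -> [4 9 2]
Step 6: demand=5,sold=2 ship[1->2]=1 ship[0->1]=2 prod=2 -> [4 10 1]
Step 7: demand=5,sold=1 ship[1->2]=1 ship[0->1]=2 prod=2 -> [4 11 1]
Step 8: demand=5,sold=1 ship[1->2]=1 ship[0->1]=2 prod=2 -> [4 12 1]
Step 9: demand=5,sold=1 ship[1->2]=1 ship[0->1]=2 prod=2 -> [4 13 1]
Step 10: demand=5,sold=1 ship[1->2]=1 ship[0->1]=2 prod=2 -> [4 14 1]
Step 11: demand=5,sold=1 ship[1->2]=1 ship[0->1]=2 prod=2 -> [4 15 1]
Step 12: demand=5,sold=1 ship[1->2]=1 ship[0->1]=2 prod=2 -> [4 16 1]
First stockout at step 6

6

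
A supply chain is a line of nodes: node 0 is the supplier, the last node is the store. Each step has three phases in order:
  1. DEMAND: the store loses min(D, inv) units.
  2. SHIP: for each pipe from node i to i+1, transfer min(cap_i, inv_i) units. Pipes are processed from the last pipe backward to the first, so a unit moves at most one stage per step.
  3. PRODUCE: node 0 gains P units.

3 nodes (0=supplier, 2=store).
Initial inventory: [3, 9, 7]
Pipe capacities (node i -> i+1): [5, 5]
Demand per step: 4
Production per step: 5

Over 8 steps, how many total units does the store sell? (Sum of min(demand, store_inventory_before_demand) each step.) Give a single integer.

Step 1: sold=4 (running total=4) -> [5 7 8]
Step 2: sold=4 (running total=8) -> [5 7 9]
Step 3: sold=4 (running total=12) -> [5 7 10]
Step 4: sold=4 (running total=16) -> [5 7 11]
Step 5: sold=4 (running total=20) -> [5 7 12]
Step 6: sold=4 (running total=24) -> [5 7 13]
Step 7: sold=4 (running total=28) -> [5 7 14]
Step 8: sold=4 (running total=32) -> [5 7 15]

Answer: 32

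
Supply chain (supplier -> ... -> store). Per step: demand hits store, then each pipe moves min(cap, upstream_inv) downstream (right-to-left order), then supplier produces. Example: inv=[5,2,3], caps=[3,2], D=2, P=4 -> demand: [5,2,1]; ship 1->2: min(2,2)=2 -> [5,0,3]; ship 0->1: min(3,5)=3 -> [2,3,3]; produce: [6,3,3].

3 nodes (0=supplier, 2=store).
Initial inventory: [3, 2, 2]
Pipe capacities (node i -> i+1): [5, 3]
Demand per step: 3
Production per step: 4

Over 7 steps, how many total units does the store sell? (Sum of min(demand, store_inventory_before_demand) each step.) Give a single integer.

Answer: 19

Derivation:
Step 1: sold=2 (running total=2) -> [4 3 2]
Step 2: sold=2 (running total=4) -> [4 4 3]
Step 3: sold=3 (running total=7) -> [4 5 3]
Step 4: sold=3 (running total=10) -> [4 6 3]
Step 5: sold=3 (running total=13) -> [4 7 3]
Step 6: sold=3 (running total=16) -> [4 8 3]
Step 7: sold=3 (running total=19) -> [4 9 3]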